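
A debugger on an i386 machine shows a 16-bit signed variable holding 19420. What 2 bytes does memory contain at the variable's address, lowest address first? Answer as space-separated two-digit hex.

19420 in hexadecimal, padded to 16 bits, is 0x4BDC.
Split into bytes (most-significant first): 4B DC.
In little-endian order the low byte comes first in memory.
So at ascending addresses the bytes are DC 4B.

DC 4B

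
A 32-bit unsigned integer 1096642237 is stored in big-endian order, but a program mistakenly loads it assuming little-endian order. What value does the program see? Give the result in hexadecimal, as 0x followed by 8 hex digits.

1096642237 in 32-bit hexadecimal is 0x415D6EBD.
Stored big-endian, the bytes at ascending addresses are 41 5D 6E BD.
Read back as little-endian, the first byte is least significant, giving 0xBD6E5D41.

0xBD6E5D41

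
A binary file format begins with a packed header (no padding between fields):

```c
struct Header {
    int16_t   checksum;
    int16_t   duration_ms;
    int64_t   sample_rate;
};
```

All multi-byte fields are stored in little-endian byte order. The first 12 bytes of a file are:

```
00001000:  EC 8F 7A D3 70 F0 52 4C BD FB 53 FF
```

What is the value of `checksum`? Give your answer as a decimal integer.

-28692

`checksum` is the first field, at byte offset 0, occupying 2 bytes.
Bytes at offsets 0..1: EC 8F.
In little-endian order the low byte comes first in memory.
Reassemble most-significant byte first: 8F EC → 0x8FEC.
Top bit is set, so as a signed 16-bit value this is 0x8FEC − 2^16 = -28692.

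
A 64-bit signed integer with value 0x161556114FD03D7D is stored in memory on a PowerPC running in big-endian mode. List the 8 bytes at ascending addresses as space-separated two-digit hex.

16 15 56 11 4F D0 3D 7D

Split into bytes (most-significant first): 16 15 56 11 4F D0 3D 7D.
Big-endian stores the most-significant byte at the lowest address.
So the memory order matches the most-significant-first order: 16 15 56 11 4F D0 3D 7D.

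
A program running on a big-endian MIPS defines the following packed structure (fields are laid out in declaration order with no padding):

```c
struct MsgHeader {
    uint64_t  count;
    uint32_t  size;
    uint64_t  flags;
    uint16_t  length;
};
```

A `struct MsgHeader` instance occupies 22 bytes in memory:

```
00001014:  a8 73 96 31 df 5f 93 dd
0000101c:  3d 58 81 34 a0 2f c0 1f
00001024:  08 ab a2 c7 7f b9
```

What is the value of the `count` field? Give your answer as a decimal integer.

12138210561638765533

`count` is the first field, at byte offset 0, occupying 8 bytes.
Bytes at offsets 0..7: A8 73 96 31 DF 5F 93 DD.
In big-endian order the high byte comes first in memory.
The bytes are already most-significant first: 0xA8739631DF5F93DD.
0xA8739631DF5F93DD = 12138210561638765533.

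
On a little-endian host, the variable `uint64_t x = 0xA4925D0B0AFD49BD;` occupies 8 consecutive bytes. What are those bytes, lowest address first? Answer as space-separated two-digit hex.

Split into bytes (most-significant first): A4 92 5D 0B 0A FD 49 BD.
Little-endian stores the least-significant byte at the lowest address.
So at ascending addresses the bytes are BD 49 FD 0A 0B 5D 92 A4.

BD 49 FD 0A 0B 5D 92 A4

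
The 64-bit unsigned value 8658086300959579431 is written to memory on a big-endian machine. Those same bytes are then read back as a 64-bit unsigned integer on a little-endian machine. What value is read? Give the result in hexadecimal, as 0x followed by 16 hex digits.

8658086300959579431 in 64-bit hexadecimal is 0x7827B39E435F1D27.
Stored big-endian, the bytes at ascending addresses are 78 27 B3 9E 43 5F 1D 27.
Read back as little-endian, the first byte is least significant, giving 0x271D5F439EB32778.

0x271D5F439EB32778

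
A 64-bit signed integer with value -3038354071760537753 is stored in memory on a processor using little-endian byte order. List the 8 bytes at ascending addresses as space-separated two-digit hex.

67 F7 D9 D2 11 99 D5 D5

Two's complement of -3038354071760537753 in 64 bits: 3038354071760537753 = 0x2A2A66EE2D260899; invert → 0xD5D59911D2D9F766; add 1 → 0xD5D59911D2D9F767.
Split into bytes (most-significant first): D5 D5 99 11 D2 D9 F7 67.
In little-endian order the low byte comes first in memory.
So at ascending addresses the bytes are 67 F7 D9 D2 11 99 D5 D5.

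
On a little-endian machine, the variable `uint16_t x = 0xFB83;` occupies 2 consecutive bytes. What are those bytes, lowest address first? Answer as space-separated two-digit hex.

83 FB

Split into bytes (most-significant first): FB 83.
Little-endian stores the least-significant byte at the lowest address.
So at ascending addresses the bytes are 83 FB.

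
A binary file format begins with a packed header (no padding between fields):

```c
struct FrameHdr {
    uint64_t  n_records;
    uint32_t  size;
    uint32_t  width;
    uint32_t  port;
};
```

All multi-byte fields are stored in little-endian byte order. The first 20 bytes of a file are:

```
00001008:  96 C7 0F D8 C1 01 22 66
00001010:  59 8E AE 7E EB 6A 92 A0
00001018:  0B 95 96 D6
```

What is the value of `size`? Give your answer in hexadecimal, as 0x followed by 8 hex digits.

`size` follows `n_records` (8 bytes), so it starts at byte offset 8 and occupies 4 bytes.
Bytes at offsets 8..11: 59 8E AE 7E.
Little-endian stores the least-significant byte at the lowest address.
Reassemble most-significant byte first: 7E AE 8E 59 → 0x7EAE8E59.

0x7EAE8E59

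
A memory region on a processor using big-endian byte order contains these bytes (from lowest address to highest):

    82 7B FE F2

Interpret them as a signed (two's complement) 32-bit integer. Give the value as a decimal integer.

Big-endian stores the most-significant byte at the lowest address.
The bytes are already most-significant first: 0x827BFEF2.
Top bit is set, so as a signed 32-bit value this is 0x827BFEF2 − 2^32 = -2105803022.

-2105803022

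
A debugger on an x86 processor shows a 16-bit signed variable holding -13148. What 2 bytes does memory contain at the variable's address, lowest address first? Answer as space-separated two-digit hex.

A4 CC

Two's complement of -13148 in 16 bits: 13148 = 0x335C; invert → 0xCCA3; add 1 → 0xCCA4.
Split into bytes (most-significant first): CC A4.
Little-endian: lowest address holds the least-significant byte.
So at ascending addresses the bytes are A4 CC.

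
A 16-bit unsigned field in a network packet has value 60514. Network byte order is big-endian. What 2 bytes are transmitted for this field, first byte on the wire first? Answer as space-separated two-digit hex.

EC 62

60514 in hexadecimal, padded to 16 bits, is 0xEC62.
Split into bytes (most-significant first): EC 62.
In big-endian order the high byte comes first in memory.
So the memory order matches the most-significant-first order: EC 62.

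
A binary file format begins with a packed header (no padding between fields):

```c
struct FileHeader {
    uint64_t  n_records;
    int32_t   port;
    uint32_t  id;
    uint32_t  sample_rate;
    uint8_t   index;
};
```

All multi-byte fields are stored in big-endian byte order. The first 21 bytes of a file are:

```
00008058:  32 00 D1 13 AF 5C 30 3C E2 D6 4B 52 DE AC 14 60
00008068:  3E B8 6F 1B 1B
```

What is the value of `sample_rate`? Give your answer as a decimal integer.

`sample_rate` follows `n_records` (8 B), `port` (4 B), `id` (4 B), so it starts at offset 8 + 4 + 4 = 16 and occupies 4 bytes.
Bytes at offsets 16..19: 3E B8 6F 1B.
Big-endian stores the most-significant byte at the lowest address.
The bytes are already most-significant first: 0x3EB86F1B.
0x3EB86F1B = 1052274459.

1052274459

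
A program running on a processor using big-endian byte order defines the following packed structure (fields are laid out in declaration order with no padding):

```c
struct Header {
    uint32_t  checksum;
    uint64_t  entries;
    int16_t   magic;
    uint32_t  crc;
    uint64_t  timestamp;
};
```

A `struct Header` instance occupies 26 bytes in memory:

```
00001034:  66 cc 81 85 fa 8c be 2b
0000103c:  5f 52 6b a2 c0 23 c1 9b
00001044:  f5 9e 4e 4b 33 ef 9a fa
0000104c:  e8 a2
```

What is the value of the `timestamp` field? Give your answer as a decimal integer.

5641660062402013346

`timestamp` follows `checksum` (4 B), `entries` (8 B), `magic` (2 B), `crc` (4 B), so it starts at offset 4 + 8 + 2 + 4 = 18 and occupies 8 bytes.
Bytes at offsets 18..25: 4E 4B 33 EF 9A FA E8 A2.
Big-endian stores the most-significant byte at the lowest address.
The bytes are already most-significant first: 0x4E4B33EF9AFAE8A2.
0x4E4B33EF9AFAE8A2 = 5641660062402013346.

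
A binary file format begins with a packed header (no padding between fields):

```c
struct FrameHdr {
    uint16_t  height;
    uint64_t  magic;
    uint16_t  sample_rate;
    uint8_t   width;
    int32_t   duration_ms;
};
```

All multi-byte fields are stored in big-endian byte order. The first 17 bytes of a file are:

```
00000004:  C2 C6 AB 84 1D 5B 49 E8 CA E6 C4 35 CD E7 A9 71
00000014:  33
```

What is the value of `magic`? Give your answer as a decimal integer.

12359035555330706150

`magic` follows `height` (2 bytes), so it starts at byte offset 2 and occupies 8 bytes.
Bytes at offsets 2..9: AB 84 1D 5B 49 E8 CA E6.
In big-endian order the high byte comes first in memory.
The bytes are already most-significant first: 0xAB841D5B49E8CAE6.
0xAB841D5B49E8CAE6 = 12359035555330706150.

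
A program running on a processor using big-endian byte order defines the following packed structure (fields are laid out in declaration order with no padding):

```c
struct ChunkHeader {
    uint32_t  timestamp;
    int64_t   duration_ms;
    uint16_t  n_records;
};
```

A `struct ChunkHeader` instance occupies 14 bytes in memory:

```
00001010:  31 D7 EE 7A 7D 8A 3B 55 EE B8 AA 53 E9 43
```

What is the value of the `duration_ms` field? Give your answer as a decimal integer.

`duration_ms` follows `timestamp` (4 bytes), so it starts at byte offset 4 and occupies 8 bytes.
Bytes at offsets 4..11: 7D 8A 3B 55 EE B8 AA 53.
Big-endian: lowest address holds the most-significant byte.
The bytes are already most-significant first: 0x7D8A3B55EEB8AA53.
0x7D8A3B55EEB8AA53 = 9046108041790401107.

9046108041790401107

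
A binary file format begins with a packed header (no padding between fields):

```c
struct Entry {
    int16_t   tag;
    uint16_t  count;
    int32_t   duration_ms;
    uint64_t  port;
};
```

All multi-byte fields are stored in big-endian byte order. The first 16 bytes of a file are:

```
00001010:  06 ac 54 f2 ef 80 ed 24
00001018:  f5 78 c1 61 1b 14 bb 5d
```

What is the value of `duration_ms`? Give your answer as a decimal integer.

`duration_ms` follows `tag` (2 B), `count` (2 B), so it starts at offset 2 + 2 = 4 and occupies 4 bytes.
Bytes at offsets 4..7: EF 80 ED 24.
Big-endian: lowest address holds the most-significant byte.
The bytes are already most-significant first: 0xEF80ED24.
Top bit is set, so as a signed 32-bit value this is 0xEF80ED24 − 2^32 = -276763356.

-276763356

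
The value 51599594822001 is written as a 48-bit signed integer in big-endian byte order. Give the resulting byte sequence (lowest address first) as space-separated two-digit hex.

51599594822001 in hexadecimal, padded to 48 bits, is 0x2EEDF7851971.
Split into bytes (most-significant first): 2E ED F7 85 19 71.
Big-endian: lowest address holds the most-significant byte.
So the memory order matches the most-significant-first order: 2E ED F7 85 19 71.

2E ED F7 85 19 71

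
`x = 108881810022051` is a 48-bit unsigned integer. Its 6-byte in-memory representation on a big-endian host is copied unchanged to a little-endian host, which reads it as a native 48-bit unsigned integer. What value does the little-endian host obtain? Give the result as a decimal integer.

180176478865251

108881810022051 in 48-bit hexadecimal is 0x6307059BDEA3.
Stored big-endian, the bytes at ascending addresses are 63 07 05 9B DE A3.
Read back as little-endian, the first byte is least significant, giving 0xA3DE9B050763.
0xA3DE9B050763 = 180176478865251.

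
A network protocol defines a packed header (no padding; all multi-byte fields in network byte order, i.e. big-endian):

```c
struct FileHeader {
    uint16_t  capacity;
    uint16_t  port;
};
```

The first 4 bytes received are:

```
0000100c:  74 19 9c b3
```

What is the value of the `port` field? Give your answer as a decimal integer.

40115

`port` follows `capacity` (2 bytes), so it starts at byte offset 2 and occupies 2 bytes.
Bytes at offsets 2..3: 9C B3.
Big-endian stores the most-significant byte at the lowest address.
The bytes are already most-significant first: 0x9CB3.
0x9CB3 = 40115.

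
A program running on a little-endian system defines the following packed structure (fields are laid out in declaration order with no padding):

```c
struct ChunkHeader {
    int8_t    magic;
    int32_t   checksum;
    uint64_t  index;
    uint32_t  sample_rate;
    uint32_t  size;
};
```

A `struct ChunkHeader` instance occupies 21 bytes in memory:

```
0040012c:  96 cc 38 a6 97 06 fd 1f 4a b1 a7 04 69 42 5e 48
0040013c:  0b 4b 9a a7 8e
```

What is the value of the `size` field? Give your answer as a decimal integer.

2393348683

`size` follows `magic` (1 B), `checksum` (4 B), `index` (8 B), `sample_rate` (4 B), so it starts at offset 1 + 4 + 8 + 4 = 17 and occupies 4 bytes.
Bytes at offsets 17..20: 4B 9A A7 8E.
Little-endian: lowest address holds the least-significant byte.
Reassemble most-significant byte first: 8E A7 9A 4B → 0x8EA79A4B.
0x8EA79A4B = 2393348683.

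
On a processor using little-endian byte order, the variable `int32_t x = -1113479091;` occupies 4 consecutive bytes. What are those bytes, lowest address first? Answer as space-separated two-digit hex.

4D A8 A1 BD

Two's complement of -1113479091 in 32 bits: 1113479091 = 0x425E57B3; invert → 0xBDA1A84C; add 1 → 0xBDA1A84D.
Split into bytes (most-significant first): BD A1 A8 4D.
In little-endian order the low byte comes first in memory.
So at ascending addresses the bytes are 4D A8 A1 BD.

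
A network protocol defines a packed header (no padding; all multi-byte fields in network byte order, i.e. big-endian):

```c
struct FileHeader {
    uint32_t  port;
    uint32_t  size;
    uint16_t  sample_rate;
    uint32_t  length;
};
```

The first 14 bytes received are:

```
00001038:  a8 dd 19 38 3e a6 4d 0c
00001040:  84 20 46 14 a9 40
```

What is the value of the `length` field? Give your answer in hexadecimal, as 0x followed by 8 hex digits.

`length` follows `port` (4 B), `size` (4 B), `sample_rate` (2 B), so it starts at offset 4 + 4 + 2 = 10 and occupies 4 bytes.
Bytes at offsets 10..13: 46 14 A9 40.
Big-endian stores the most-significant byte at the lowest address.
The bytes are already most-significant first: 0x4614A940.

0x4614A940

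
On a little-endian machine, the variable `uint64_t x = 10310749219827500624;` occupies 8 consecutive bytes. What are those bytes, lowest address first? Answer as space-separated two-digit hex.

50 46 F4 67 C9 23 17 8F

10310749219827500624 in hexadecimal, padded to 64 bits, is 0x8F1723C967F44650.
Split into bytes (most-significant first): 8F 17 23 C9 67 F4 46 50.
Little-endian stores the least-significant byte at the lowest address.
So at ascending addresses the bytes are 50 46 F4 67 C9 23 17 8F.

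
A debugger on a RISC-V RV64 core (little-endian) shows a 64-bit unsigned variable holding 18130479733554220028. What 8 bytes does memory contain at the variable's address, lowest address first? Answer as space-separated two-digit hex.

18130479733554220028 in hexadecimal, padded to 64 bits, is 0xFB9C67421DEB0BFC.
Split into bytes (most-significant first): FB 9C 67 42 1D EB 0B FC.
In little-endian order the low byte comes first in memory.
So at ascending addresses the bytes are FC 0B EB 1D 42 67 9C FB.

FC 0B EB 1D 42 67 9C FB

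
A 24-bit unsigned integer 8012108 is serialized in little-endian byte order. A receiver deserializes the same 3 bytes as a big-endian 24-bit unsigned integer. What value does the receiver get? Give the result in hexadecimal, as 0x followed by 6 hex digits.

0x4C417A

8012108 in 24-bit hexadecimal is 0x7A414C.
Stored little-endian, the bytes at ascending addresses are 4C 41 7A.
Read back as big-endian, the last byte is least significant, giving 0x4C417A.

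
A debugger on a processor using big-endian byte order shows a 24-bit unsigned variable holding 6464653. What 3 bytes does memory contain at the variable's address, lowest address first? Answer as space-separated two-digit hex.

62 A4 8D

6464653 in hexadecimal, padded to 24 bits, is 0x62A48D.
Split into bytes (most-significant first): 62 A4 8D.
Big-endian stores the most-significant byte at the lowest address.
So the memory order matches the most-significant-first order: 62 A4 8D.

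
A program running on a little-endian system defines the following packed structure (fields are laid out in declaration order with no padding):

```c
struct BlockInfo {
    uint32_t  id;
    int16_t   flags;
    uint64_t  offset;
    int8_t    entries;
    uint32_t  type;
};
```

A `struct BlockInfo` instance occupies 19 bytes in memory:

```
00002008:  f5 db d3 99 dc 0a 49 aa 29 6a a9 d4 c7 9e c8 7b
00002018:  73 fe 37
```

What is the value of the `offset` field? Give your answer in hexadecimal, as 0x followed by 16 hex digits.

0x9EC7D4A96A29AA49

`offset` follows `id` (4 B), `flags` (2 B), so it starts at offset 4 + 2 = 6 and occupies 8 bytes.
Bytes at offsets 6..13: 49 AA 29 6A A9 D4 C7 9E.
In little-endian order the low byte comes first in memory.
Reassemble most-significant byte first: 9E C7 D4 A9 6A 29 AA 49 → 0x9EC7D4A96A29AA49.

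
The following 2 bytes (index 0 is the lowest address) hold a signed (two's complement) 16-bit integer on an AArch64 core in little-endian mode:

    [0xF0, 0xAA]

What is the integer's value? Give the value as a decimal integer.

Little-endian stores the least-significant byte at the lowest address.
Reassemble most-significant byte first: AA F0 → 0xAAF0.
Top bit is set, so as a signed 16-bit value this is 0xAAF0 − 2^16 = -21776.

-21776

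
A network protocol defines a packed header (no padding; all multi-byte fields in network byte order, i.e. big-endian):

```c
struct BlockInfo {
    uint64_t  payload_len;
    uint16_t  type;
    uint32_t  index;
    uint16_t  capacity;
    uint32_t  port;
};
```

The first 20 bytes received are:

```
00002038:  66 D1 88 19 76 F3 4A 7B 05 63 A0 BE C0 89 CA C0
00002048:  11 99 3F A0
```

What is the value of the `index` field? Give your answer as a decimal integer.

2696855689

`index` follows `payload_len` (8 B), `type` (2 B), so it starts at offset 8 + 2 = 10 and occupies 4 bytes.
Bytes at offsets 10..13: A0 BE C0 89.
Big-endian: lowest address holds the most-significant byte.
The bytes are already most-significant first: 0xA0BEC089.
0xA0BEC089 = 2696855689.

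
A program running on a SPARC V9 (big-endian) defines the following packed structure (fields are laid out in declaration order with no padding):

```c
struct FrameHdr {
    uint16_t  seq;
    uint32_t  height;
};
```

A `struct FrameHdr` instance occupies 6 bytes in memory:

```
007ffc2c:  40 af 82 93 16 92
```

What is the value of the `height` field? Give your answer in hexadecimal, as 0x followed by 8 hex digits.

`height` follows `seq` (2 bytes), so it starts at byte offset 2 and occupies 4 bytes.
Bytes at offsets 2..5: 82 93 16 92.
Big-endian: lowest address holds the most-significant byte.
The bytes are already most-significant first: 0x82931692.

0x82931692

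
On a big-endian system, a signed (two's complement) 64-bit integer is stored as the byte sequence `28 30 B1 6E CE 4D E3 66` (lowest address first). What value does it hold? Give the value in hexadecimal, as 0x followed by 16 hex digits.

Big-endian: lowest address holds the most-significant byte.
The bytes are already most-significant first: 0x2830B16ECE4DE366.

0x2830B16ECE4DE366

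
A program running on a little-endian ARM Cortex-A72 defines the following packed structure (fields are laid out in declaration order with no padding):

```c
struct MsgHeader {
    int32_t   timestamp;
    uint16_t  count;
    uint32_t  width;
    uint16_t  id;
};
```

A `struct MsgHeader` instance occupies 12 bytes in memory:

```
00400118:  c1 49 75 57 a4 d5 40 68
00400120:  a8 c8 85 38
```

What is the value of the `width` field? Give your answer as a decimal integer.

3366479936

`width` follows `timestamp` (4 B), `count` (2 B), so it starts at offset 4 + 2 = 6 and occupies 4 bytes.
Bytes at offsets 6..9: 40 68 A8 C8.
Little-endian stores the least-significant byte at the lowest address.
Reassemble most-significant byte first: C8 A8 68 40 → 0xC8A86840.
0xC8A86840 = 3366479936.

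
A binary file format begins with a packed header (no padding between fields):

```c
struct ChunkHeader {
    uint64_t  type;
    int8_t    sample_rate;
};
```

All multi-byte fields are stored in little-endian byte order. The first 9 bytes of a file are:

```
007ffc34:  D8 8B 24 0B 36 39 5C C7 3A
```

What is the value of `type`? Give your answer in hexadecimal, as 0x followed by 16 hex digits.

`type` is the first field, at byte offset 0, occupying 8 bytes.
Bytes at offsets 0..7: D8 8B 24 0B 36 39 5C C7.
Little-endian stores the least-significant byte at the lowest address.
Reassemble most-significant byte first: C7 5C 39 36 0B 24 8B D8 → 0xC75C39360B248BD8.

0xC75C39360B248BD8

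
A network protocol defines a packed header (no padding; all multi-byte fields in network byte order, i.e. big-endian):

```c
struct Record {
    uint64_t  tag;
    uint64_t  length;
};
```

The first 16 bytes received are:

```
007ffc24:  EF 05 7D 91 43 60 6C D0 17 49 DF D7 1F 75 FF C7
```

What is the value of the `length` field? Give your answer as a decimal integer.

`length` follows `tag` (8 bytes), so it starts at byte offset 8 and occupies 8 bytes.
Bytes at offsets 8..15: 17 49 DF D7 1F 75 FF C7.
In big-endian order the high byte comes first in memory.
The bytes are already most-significant first: 0x1749DFD71F75FFC7.
0x1749DFD71F75FFC7 = 1678118451211009991.

1678118451211009991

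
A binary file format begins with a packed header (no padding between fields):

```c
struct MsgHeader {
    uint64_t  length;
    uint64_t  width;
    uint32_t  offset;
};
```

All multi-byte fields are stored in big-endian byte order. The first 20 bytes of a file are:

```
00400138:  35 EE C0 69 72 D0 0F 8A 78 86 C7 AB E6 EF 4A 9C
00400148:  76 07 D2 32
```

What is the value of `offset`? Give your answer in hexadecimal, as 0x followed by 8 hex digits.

`offset` follows `length` (8 B), `width` (8 B), so it starts at offset 8 + 8 = 16 and occupies 4 bytes.
Bytes at offsets 16..19: 76 07 D2 32.
Big-endian stores the most-significant byte at the lowest address.
The bytes are already most-significant first: 0x7607D232.

0x7607D232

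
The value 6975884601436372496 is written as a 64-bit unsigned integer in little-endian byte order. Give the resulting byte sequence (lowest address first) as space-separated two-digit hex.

10 7E BB CE 15 52 CF 60

6975884601436372496 in hexadecimal, padded to 64 bits, is 0x60CF5215CEBB7E10.
Split into bytes (most-significant first): 60 CF 52 15 CE BB 7E 10.
Little-endian: lowest address holds the least-significant byte.
So at ascending addresses the bytes are 10 7E BB CE 15 52 CF 60.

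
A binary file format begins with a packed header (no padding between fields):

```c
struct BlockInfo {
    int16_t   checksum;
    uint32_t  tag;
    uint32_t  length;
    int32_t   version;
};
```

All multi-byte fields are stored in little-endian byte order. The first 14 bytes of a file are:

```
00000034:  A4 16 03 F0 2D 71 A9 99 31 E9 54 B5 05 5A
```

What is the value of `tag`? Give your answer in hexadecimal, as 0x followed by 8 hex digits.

`tag` follows `checksum` (2 bytes), so it starts at byte offset 2 and occupies 4 bytes.
Bytes at offsets 2..5: 03 F0 2D 71.
In little-endian order the low byte comes first in memory.
Reassemble most-significant byte first: 71 2D F0 03 → 0x712DF003.

0x712DF003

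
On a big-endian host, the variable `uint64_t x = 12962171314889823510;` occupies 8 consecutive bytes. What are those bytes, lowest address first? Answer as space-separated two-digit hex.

B3 E2 E2 22 65 C4 15 16

12962171314889823510 in hexadecimal, padded to 64 bits, is 0xB3E2E22265C41516.
Split into bytes (most-significant first): B3 E2 E2 22 65 C4 15 16.
In big-endian order the high byte comes first in memory.
So the memory order matches the most-significant-first order: B3 E2 E2 22 65 C4 15 16.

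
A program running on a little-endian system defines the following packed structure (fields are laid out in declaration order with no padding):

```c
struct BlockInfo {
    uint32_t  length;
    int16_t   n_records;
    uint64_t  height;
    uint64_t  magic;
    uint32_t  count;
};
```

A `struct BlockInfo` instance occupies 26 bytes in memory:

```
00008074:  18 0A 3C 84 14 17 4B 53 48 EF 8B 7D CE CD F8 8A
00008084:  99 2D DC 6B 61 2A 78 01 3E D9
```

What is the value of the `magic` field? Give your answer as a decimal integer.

`magic` follows `length` (4 B), `n_records` (2 B), `height` (8 B), so it starts at offset 4 + 2 + 8 = 14 and occupies 8 bytes.
Bytes at offsets 14..21: F8 8A 99 2D DC 6B 61 2A.
Little-endian stores the least-significant byte at the lowest address.
Reassemble most-significant byte first: 2A 61 6B DC 2D 99 8A F8 → 0x2A616BDC2D998AF8.
0x2A616BDC2D998AF8 = 3053840615735921400.

3053840615735921400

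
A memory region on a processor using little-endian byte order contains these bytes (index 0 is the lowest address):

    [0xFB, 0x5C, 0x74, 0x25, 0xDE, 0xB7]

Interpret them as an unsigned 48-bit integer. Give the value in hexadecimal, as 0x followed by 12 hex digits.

Little-endian: lowest address holds the least-significant byte.
Reassemble most-significant byte first: B7 DE 25 74 5C FB → 0xB7DE25745CFB.

0xB7DE25745CFB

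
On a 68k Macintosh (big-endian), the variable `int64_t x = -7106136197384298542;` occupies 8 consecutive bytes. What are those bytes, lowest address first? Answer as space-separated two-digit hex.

Two's complement of -7106136197384298542 in 64 bits: 7106136197384298542 = 0x629E1138BAA2E02E; invert → 0x9D61EEC7455D1FD1; add 1 → 0x9D61EEC7455D1FD2.
Split into bytes (most-significant first): 9D 61 EE C7 45 5D 1F D2.
In big-endian order the high byte comes first in memory.
So the memory order matches the most-significant-first order: 9D 61 EE C7 45 5D 1F D2.

9D 61 EE C7 45 5D 1F D2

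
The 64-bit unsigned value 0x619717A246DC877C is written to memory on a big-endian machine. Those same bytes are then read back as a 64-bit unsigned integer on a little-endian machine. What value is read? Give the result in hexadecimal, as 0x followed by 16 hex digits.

Stored big-endian, the bytes at ascending addresses are 61 97 17 A2 46 DC 87 7C.
Read back as little-endian, the first byte is least significant, giving 0x7C87DC46A2179761.

0x7C87DC46A2179761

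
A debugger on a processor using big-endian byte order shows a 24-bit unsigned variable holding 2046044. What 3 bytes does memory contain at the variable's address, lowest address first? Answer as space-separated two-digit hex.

1F 38 5C

2046044 in hexadecimal, padded to 24 bits, is 0x1F385C.
Split into bytes (most-significant first): 1F 38 5C.
In big-endian order the high byte comes first in memory.
So the memory order matches the most-significant-first order: 1F 38 5C.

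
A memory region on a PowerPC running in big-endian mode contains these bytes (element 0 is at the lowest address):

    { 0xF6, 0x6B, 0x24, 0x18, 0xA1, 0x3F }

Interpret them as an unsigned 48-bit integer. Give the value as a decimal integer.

270940027527487

Big-endian: lowest address holds the most-significant byte.
The bytes are already most-significant first: 0xF66B2418A13F.
0xF66B2418A13F = 270940027527487.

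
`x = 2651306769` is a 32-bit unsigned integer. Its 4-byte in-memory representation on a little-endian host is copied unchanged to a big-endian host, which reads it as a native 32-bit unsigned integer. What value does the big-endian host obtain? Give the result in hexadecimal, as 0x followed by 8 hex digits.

2651306769 in 32-bit hexadecimal is 0x9E07BB11.
Stored little-endian, the bytes at ascending addresses are 11 BB 07 9E.
Read back as big-endian, the last byte is least significant, giving 0x11BB079E.

0x11BB079E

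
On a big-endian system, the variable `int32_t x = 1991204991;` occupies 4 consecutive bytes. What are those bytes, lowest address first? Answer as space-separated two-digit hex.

76 AF 60 7F

1991204991 in hexadecimal, padded to 32 bits, is 0x76AF607F.
Split into bytes (most-significant first): 76 AF 60 7F.
Big-endian: lowest address holds the most-significant byte.
So the memory order matches the most-significant-first order: 76 AF 60 7F.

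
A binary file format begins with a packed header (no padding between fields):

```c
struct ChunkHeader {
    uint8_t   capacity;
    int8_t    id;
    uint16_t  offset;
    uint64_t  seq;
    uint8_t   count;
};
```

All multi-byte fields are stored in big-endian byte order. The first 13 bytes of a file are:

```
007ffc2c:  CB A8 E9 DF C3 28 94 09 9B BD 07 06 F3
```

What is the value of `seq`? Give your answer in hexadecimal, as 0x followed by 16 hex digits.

`seq` follows `capacity` (1 B), `id` (1 B), `offset` (2 B), so it starts at offset 1 + 1 + 2 = 4 and occupies 8 bytes.
Bytes at offsets 4..11: C3 28 94 09 9B BD 07 06.
In big-endian order the high byte comes first in memory.
The bytes are already most-significant first: 0xC32894099BBD0706.

0xC32894099BBD0706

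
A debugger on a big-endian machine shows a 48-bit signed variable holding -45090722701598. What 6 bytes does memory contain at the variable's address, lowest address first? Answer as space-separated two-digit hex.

Two's complement of -45090722701598 in 48 bits: 45090722701598 = 0x29028082611E; invert → 0xD6FD7F7D9EE1; add 1 → 0xD6FD7F7D9EE2.
Split into bytes (most-significant first): D6 FD 7F 7D 9E E2.
Big-endian stores the most-significant byte at the lowest address.
So the memory order matches the most-significant-first order: D6 FD 7F 7D 9E E2.

D6 FD 7F 7D 9E E2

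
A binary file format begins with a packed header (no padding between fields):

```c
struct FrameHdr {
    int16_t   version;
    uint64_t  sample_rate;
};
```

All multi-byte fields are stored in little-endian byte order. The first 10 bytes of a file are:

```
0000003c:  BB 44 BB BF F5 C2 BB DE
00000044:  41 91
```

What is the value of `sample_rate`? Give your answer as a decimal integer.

10466891906996879291

`sample_rate` follows `version` (2 bytes), so it starts at byte offset 2 and occupies 8 bytes.
Bytes at offsets 2..9: BB BF F5 C2 BB DE 41 91.
Little-endian: lowest address holds the least-significant byte.
Reassemble most-significant byte first: 91 41 DE BB C2 F5 BF BB → 0x9141DEBBC2F5BFBB.
0x9141DEBBC2F5BFBB = 10466891906996879291.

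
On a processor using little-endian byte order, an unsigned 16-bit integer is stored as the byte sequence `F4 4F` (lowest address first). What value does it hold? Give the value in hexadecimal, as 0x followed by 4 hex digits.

In little-endian order the low byte comes first in memory.
Reassemble most-significant byte first: 4F F4 → 0x4FF4.

0x4FF4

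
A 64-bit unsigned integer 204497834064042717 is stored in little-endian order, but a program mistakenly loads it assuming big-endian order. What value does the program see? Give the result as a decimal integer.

204497834064042717 in 64-bit hexadecimal is 0x02D685B254B95ADD.
Stored little-endian, the bytes at ascending addresses are DD 5A B9 54 B2 85 D6 02.
Read back as big-endian, the last byte is least significant, giving 0xDD5AB954B285D602.
0xDD5AB954B285D602 = 15950264803709539842.

15950264803709539842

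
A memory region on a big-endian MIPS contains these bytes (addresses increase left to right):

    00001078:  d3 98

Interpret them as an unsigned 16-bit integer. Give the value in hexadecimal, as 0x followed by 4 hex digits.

0xD398

Big-endian stores the most-significant byte at the lowest address.
The bytes are already most-significant first: 0xD398.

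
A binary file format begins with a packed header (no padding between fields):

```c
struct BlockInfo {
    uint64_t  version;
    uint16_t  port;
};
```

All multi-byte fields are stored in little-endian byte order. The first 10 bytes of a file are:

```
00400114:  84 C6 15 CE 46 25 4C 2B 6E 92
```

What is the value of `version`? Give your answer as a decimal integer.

`version` is the first field, at byte offset 0, occupying 8 bytes.
Bytes at offsets 0..7: 84 C6 15 CE 46 25 4C 2B.
Little-endian: lowest address holds the least-significant byte.
Reassemble most-significant byte first: 2B 4C 25 46 CE 15 C6 84 → 0x2B4C2546CE15C684.
0x2B4C2546CE15C684 = 3119909627896383108.

3119909627896383108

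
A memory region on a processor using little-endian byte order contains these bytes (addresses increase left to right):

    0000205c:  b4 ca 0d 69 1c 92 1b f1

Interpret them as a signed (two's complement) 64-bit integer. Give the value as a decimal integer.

In little-endian order the low byte comes first in memory.
Reassemble most-significant byte first: F1 1B 92 1C 69 0D CA B4 → 0xF11B921C690DCAB4.
Top bit is set, so as a signed 64-bit value this is 0xF11B921C690DCAB4 − 2^64 = -1073103435478480204.

-1073103435478480204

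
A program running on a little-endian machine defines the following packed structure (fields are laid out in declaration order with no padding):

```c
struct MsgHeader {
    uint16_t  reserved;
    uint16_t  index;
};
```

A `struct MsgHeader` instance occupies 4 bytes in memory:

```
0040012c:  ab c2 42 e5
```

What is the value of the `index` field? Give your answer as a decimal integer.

58690

`index` follows `reserved` (2 bytes), so it starts at byte offset 2 and occupies 2 bytes.
Bytes at offsets 2..3: 42 E5.
In little-endian order the low byte comes first in memory.
Reassemble most-significant byte first: E5 42 → 0xE542.
0xE542 = 58690.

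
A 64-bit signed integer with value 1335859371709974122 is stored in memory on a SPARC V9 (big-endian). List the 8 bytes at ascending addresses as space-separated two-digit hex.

12 89 ED 05 58 A6 46 6A

1335859371709974122 in hexadecimal, padded to 64 bits, is 0x1289ED0558A6466A.
Split into bytes (most-significant first): 12 89 ED 05 58 A6 46 6A.
In big-endian order the high byte comes first in memory.
So the memory order matches the most-significant-first order: 12 89 ED 05 58 A6 46 6A.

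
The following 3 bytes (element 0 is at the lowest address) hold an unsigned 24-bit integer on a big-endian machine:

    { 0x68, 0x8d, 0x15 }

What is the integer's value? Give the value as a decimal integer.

6851861

Big-endian stores the most-significant byte at the lowest address.
The bytes are already most-significant first: 0x688D15.
0x688D15 = 6851861.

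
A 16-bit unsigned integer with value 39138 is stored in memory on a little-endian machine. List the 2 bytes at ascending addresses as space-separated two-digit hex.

39138 in hexadecimal, padded to 16 bits, is 0x98E2.
Split into bytes (most-significant first): 98 E2.
Little-endian stores the least-significant byte at the lowest address.
So at ascending addresses the bytes are E2 98.

E2 98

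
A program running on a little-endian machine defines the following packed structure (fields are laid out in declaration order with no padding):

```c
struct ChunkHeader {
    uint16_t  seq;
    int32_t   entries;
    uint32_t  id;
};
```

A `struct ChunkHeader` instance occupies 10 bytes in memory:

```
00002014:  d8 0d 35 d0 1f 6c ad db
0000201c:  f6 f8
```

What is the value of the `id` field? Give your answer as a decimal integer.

`id` follows `seq` (2 B), `entries` (4 B), so it starts at offset 2 + 4 = 6 and occupies 4 bytes.
Bytes at offsets 6..9: AD DB F6 F8.
Little-endian stores the least-significant byte at the lowest address.
Reassemble most-significant byte first: F8 F6 DB AD → 0xF8F6DBAD.
0xF8F6DBAD = 4176927661.

4176927661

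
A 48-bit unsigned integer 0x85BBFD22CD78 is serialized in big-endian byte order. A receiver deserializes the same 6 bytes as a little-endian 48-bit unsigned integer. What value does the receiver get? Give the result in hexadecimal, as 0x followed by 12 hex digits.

Stored big-endian, the bytes at ascending addresses are 85 BB FD 22 CD 78.
Read back as little-endian, the first byte is least significant, giving 0x78CD22FDBB85.

0x78CD22FDBB85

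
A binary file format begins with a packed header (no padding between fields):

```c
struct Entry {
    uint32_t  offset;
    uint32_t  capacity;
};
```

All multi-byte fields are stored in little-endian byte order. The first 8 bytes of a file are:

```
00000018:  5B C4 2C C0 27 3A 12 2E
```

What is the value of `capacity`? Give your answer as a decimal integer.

`capacity` follows `offset` (4 bytes), so it starts at byte offset 4 and occupies 4 bytes.
Bytes at offsets 4..7: 27 3A 12 2E.
In little-endian order the low byte comes first in memory.
Reassemble most-significant byte first: 2E 12 3A 27 → 0x2E123A27.
0x2E123A27 = 772946471.

772946471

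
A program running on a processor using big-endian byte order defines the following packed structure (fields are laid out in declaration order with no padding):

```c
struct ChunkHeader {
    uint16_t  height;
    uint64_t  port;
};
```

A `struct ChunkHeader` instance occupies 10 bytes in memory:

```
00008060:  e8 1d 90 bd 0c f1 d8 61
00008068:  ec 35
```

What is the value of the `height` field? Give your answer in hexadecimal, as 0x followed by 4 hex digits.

`height` is the first field, at byte offset 0, occupying 2 bytes.
Bytes at offsets 0..1: E8 1D.
Big-endian: lowest address holds the most-significant byte.
The bytes are already most-significant first: 0xE81D.

0xE81D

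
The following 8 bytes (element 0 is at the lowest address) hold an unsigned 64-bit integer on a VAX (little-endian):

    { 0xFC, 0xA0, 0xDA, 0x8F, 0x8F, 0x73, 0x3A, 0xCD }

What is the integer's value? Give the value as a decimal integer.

14788259386855432444

Little-endian stores the least-significant byte at the lowest address.
Reassemble most-significant byte first: CD 3A 73 8F 8F DA A0 FC → 0xCD3A738F8FDAA0FC.
0xCD3A738F8FDAA0FC = 14788259386855432444.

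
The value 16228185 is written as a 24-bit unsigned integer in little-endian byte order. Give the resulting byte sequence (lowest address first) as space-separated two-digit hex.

59 9F F7

16228185 in hexadecimal, padded to 24 bits, is 0xF79F59.
Split into bytes (most-significant first): F7 9F 59.
Little-endian: lowest address holds the least-significant byte.
So at ascending addresses the bytes are 59 9F F7.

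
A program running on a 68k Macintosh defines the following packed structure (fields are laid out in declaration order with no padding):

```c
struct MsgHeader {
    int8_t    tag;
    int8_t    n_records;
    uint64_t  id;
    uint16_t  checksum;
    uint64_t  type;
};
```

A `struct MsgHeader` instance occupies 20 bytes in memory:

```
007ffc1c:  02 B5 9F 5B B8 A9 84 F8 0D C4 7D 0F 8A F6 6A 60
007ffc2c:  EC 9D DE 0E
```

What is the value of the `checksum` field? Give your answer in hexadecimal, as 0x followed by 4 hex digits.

0x7D0F

`checksum` follows `tag` (1 B), `n_records` (1 B), `id` (8 B), so it starts at offset 1 + 1 + 8 = 10 and occupies 2 bytes.
Bytes at offsets 10..11: 7D 0F.
Big-endian: lowest address holds the most-significant byte.
The bytes are already most-significant first: 0x7D0F.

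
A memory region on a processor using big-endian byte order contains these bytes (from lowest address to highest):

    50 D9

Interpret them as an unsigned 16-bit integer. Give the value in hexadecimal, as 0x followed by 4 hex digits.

0x50D9

Big-endian: lowest address holds the most-significant byte.
The bytes are already most-significant first: 0x50D9.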